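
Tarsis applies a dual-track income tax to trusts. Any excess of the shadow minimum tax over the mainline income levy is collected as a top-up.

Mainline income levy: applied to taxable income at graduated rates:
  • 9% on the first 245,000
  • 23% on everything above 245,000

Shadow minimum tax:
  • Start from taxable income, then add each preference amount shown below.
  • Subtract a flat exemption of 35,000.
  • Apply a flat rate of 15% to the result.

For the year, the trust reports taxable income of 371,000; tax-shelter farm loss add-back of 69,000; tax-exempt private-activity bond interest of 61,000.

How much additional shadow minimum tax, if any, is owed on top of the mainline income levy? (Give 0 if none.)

Mainline income levy:
  245,000 × 9% = 22,050
  126,000 × 23% = 28,980
  → 51,030

Shadow minimum tax:
  Adjusted income: 371,000 + 69,000 + 61,000 = 501,000
  Less exemption 35,000 → base 466,000
  466,000 × 15% = 69,900

Excess of shadow minimum tax over mainline income levy: 69,900 − 51,030 = 18,870.

18,870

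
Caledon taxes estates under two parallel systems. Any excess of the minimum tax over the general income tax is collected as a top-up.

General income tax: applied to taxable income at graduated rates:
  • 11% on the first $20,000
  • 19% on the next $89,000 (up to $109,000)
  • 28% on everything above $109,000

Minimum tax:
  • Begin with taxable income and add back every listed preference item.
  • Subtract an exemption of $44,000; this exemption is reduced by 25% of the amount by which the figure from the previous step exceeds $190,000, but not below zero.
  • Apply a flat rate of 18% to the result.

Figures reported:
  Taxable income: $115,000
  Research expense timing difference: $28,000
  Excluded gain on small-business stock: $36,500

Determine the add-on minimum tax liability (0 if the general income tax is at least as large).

$3,600

Minimum tax:
  Adjusted income: $115,000 + $28,000 + $36,500 = $179,500
  Exemption: $179,500 ≤ $190,000, so full $44,000 applies
  Base: $179,500 − $44,000 = $135,500
  $135,500 × 18% = $24,390

General income tax:
  $20,000 × 11% = $2,200
  $89,000 × 19% = $16,910
  $6,000 × 28% = $1,680
  → $20,790

Excess of minimum tax over general income tax: $24,390 − $20,790 = $3,600.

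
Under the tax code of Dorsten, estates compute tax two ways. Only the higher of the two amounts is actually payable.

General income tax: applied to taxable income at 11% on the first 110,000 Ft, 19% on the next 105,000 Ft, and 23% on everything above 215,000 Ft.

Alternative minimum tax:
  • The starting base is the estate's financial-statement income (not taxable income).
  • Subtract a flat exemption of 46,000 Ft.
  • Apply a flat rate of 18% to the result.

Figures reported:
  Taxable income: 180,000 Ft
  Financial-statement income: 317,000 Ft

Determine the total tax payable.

48,780 Ft

Alternative minimum tax:
  Base (financial-statement income): 317,000 Ft
  Less exemption 46,000 Ft → base 271,000 Ft
  271,000 Ft × 18% = 48,780 Ft

General income tax:
  110,000 Ft × 11% = 12,100 Ft
  70,000 Ft × 19% = 13,300 Ft
  → 25,400 Ft

48,780 Ft > 25,400 Ft, so the alternative minimum tax is the binding amount.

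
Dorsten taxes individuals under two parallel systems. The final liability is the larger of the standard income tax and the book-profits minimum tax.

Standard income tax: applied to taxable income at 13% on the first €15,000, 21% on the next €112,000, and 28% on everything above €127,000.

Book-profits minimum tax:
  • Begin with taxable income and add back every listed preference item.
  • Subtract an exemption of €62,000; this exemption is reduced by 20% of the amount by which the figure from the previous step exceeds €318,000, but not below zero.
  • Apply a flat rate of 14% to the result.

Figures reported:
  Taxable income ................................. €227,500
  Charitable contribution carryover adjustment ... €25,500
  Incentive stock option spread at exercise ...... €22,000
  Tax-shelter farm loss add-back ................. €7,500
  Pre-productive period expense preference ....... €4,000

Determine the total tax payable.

Book-profits minimum tax:
  Adjusted income: €227,500 + €25,500 + €22,000 + €7,500 + €4,000 = €286,500
  Exemption: €286,500 ≤ €318,000, so full €62,000 applies
  Base: €286,500 − €62,000 = €224,500
  €224,500 × 14% = €31,430

Standard income tax:
  €15,000 × 13% = €1,950
  €112,000 × 21% = €23,520
  €100,500 × 28% = €28,140
  → €53,610

€53,610 > €31,430, so the standard income tax governs.

€53,610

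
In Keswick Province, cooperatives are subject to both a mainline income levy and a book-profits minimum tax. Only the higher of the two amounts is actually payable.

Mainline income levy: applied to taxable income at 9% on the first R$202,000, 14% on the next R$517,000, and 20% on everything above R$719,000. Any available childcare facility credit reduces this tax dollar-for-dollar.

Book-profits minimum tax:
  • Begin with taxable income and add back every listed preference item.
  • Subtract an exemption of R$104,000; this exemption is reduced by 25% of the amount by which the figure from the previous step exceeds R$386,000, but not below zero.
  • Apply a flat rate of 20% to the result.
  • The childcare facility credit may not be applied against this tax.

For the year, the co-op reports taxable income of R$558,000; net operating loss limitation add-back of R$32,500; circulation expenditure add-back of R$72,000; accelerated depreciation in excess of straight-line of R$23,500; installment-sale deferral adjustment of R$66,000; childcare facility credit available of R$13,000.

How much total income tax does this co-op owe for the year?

Book-profits minimum tax:
  Adjusted income: R$558,000 + R$32,500 + R$72,000 + R$23,500 + R$66,000 = R$752,000
  Exemption: R$104,000 − 25% × (R$752,000 − R$386,000) = R$104,000 − R$91,500 = R$12,500
  Base: R$752,000 − R$12,500 = R$739,500
  R$739,500 × 20% = R$147,900

Mainline income levy:
  R$202,000 × 9% = R$18,180
  R$356,000 × 14% = R$49,840
  → R$68,020
  Less childcare facility credit R$13,000 → R$55,020

R$147,900 > R$55,020, so the book-profits minimum tax is the binding amount.

R$147,900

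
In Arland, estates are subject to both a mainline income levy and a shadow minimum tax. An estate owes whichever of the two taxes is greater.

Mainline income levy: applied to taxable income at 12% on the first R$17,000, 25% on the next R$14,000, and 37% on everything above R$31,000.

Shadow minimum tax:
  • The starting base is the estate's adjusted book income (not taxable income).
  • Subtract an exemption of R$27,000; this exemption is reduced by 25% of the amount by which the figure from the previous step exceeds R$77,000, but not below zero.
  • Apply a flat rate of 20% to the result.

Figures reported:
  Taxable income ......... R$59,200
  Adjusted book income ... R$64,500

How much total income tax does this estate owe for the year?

R$15,974

Shadow minimum tax:
  Base (adjusted book income): R$64,500
  Exemption: R$64,500 ≤ R$77,000, so full R$27,000 applies
  Base: R$64,500 − R$27,000 = R$37,500
  R$37,500 × 20% = R$7,500

Mainline income levy:
  R$17,000 × 12% = R$2,040
  R$14,000 × 25% = R$3,500
  R$28,200 × 37% = R$10,434
  → R$15,974

R$15,974 > R$7,500, so the mainline income levy governs.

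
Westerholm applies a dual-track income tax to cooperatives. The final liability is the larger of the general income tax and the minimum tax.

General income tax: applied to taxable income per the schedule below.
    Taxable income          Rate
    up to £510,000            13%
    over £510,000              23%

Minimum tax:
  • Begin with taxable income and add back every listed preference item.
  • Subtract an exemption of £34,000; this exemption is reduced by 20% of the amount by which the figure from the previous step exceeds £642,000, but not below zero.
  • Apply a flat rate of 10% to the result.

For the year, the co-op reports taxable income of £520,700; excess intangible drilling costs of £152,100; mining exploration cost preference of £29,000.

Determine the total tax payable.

Minimum tax:
  Adjusted income: £520,700 + £152,100 + £29,000 = £701,800
  Exemption: £34,000 − 20% × (£701,800 − £642,000) = £34,000 − £11,960 = £22,040
  Base: £701,800 − £22,040 = £679,760
  £679,760 × 10% = £67,976

General income tax:
  £510,000 × 13% = £66,300
  £10,700 × 23% = £2,461
  → £68,761

£68,761 > £67,976, so the general income tax governs.

£68,761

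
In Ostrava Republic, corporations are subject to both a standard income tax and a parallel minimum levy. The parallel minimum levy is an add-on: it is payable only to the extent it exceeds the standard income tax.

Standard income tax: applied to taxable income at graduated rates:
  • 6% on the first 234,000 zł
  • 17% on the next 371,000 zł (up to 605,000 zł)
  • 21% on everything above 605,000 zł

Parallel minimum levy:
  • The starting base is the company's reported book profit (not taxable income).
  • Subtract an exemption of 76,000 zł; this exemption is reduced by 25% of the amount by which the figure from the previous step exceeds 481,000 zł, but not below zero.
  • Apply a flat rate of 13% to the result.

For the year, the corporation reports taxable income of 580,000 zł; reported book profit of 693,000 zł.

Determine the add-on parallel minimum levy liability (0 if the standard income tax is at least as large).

14,240 zł

Standard income tax:
  234,000 zł × 6% = 14,040 zł
  346,000 zł × 17% = 58,820 zł
  → 72,860 zł

Parallel minimum levy:
  Base (reported book profit): 693,000 zł
  Exemption: 76,000 zł − 25% × (693,000 zł − 481,000 zł) = 76,000 zł − 53,000 zł = 23,000 zł
  Base: 693,000 zł − 23,000 zł = 670,000 zł
  670,000 zł × 13% = 87,100 zł

Excess of parallel minimum levy over standard income tax: 87,100 zł − 72,860 zł = 14,240 zł.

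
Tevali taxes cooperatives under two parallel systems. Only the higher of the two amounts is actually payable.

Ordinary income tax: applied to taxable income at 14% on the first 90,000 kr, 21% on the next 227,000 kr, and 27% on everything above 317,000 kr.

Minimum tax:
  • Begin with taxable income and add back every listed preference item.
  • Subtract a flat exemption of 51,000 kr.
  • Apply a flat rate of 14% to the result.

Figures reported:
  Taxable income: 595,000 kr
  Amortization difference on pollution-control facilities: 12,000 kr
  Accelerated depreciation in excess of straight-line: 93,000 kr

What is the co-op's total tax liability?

Minimum tax:
  Adjusted income: 595,000 kr + 12,000 kr + 93,000 kr = 700,000 kr
  Less exemption 51,000 kr → base 649,000 kr
  649,000 kr × 14% = 90,860 kr

Ordinary income tax:
  90,000 kr × 14% = 12,600 kr
  227,000 kr × 21% = 47,670 kr
  278,000 kr × 27% = 75,060 kr
  → 135,330 kr

135,330 kr > 90,860 kr, so the ordinary income tax governs.

135,330 kr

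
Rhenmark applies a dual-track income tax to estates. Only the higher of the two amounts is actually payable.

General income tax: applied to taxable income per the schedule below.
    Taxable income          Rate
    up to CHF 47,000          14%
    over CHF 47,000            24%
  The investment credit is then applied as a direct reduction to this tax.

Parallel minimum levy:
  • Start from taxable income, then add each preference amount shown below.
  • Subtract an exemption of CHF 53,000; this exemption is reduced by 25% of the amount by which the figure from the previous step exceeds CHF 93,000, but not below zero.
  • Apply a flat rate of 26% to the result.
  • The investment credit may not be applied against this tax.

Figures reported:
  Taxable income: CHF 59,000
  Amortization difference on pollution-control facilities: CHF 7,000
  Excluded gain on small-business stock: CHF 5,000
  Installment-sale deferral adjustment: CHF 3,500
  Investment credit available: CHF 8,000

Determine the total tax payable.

CHF 5,590

General income tax:
  CHF 47,000 × 14% = CHF 6,580
  CHF 12,000 × 24% = CHF 2,880
  → CHF 9,460
  Less investment credit CHF 8,000 → CHF 1,460

Parallel minimum levy:
  Adjusted income: CHF 59,000 + CHF 7,000 + CHF 5,000 + CHF 3,500 = CHF 74,500
  Exemption: CHF 74,500 ≤ CHF 93,000, so full CHF 53,000 applies
  Base: CHF 74,500 − CHF 53,000 = CHF 21,500
  CHF 21,500 × 26% = CHF 5,590

CHF 5,590 > CHF 1,460, so the parallel minimum levy is the binding amount.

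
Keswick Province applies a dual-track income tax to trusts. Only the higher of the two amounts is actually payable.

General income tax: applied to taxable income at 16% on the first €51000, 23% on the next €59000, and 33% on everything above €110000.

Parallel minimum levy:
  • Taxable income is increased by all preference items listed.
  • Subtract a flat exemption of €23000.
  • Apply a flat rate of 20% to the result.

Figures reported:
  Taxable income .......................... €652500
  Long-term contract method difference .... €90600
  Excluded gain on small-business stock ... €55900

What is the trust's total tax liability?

€200755

General income tax:
  €51000 × 16% = €8160
  €59000 × 23% = €13570
  €542500 × 33% = €179025
  → €200755

Parallel minimum levy:
  Adjusted income: €652500 + €90600 + €55900 = €799000
  Less exemption €23000 → base €776000
  €776000 × 20% = €155200

€200755 > €155200, so the general income tax governs.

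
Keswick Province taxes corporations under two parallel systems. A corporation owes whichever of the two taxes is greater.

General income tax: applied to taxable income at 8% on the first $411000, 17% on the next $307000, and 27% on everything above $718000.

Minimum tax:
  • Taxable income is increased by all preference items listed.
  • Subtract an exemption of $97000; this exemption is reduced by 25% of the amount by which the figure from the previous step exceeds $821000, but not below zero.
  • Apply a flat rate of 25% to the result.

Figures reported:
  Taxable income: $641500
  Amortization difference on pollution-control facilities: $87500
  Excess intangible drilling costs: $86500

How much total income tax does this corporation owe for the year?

General income tax:
  $411000 × 8% = $32880
  $230500 × 17% = $39185
  → $72065

Minimum tax:
  Adjusted income: $641500 + $87500 + $86500 = $815500
  Exemption: $815500 ≤ $821000, so full $97000 applies
  Base: $815500 − $97000 = $718500
  $718500 × 25% = $179625

$179625 > $72065, so the minimum tax is the binding amount.

$179625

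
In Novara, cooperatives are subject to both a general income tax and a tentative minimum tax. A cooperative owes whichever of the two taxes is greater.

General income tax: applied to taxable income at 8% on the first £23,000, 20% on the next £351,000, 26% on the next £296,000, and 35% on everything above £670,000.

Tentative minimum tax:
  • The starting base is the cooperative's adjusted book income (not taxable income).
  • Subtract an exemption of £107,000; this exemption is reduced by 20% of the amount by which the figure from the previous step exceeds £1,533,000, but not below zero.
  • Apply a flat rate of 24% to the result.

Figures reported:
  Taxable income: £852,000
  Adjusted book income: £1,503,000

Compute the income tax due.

£335,040

General income tax:
  £23,000 × 8% = £1,840
  £351,000 × 20% = £70,200
  £296,000 × 26% = £76,960
  £182,000 × 35% = £63,700
  → £212,700

Tentative minimum tax:
  Base (adjusted book income): £1,503,000
  Exemption: £1,503,000 ≤ £1,533,000, so full £107,000 applies
  Base: £1,503,000 − £107,000 = £1,396,000
  £1,396,000 × 24% = £335,040

£335,040 > £212,700, so the tentative minimum tax is the binding amount.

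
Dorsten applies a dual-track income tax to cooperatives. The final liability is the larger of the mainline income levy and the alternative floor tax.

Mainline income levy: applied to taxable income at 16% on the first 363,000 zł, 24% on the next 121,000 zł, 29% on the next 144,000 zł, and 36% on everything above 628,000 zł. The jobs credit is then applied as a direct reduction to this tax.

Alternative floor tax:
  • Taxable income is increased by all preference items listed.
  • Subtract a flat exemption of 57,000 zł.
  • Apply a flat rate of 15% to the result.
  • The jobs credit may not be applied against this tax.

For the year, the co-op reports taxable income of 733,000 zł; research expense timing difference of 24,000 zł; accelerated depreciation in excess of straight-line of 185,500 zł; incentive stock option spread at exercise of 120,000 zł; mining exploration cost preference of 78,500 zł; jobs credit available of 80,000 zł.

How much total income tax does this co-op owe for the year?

162,600 zł

Alternative floor tax:
  Adjusted income: 733,000 zł + 24,000 zł + 185,500 zł + 120,000 zł + 78,500 zł = 1,141,000 zł
  Less exemption 57,000 zł → base 1,084,000 zł
  1,084,000 zł × 15% = 162,600 zł

Mainline income levy:
  363,000 zł × 16% = 58,080 zł
  121,000 zł × 24% = 29,040 zł
  144,000 zł × 29% = 41,760 zł
  105,000 zł × 36% = 37,800 zł
  → 166,680 zł
  Less jobs credit 80,000 zł → 86,680 zł

162,600 zł > 86,680 zł, so the alternative floor tax is the binding amount.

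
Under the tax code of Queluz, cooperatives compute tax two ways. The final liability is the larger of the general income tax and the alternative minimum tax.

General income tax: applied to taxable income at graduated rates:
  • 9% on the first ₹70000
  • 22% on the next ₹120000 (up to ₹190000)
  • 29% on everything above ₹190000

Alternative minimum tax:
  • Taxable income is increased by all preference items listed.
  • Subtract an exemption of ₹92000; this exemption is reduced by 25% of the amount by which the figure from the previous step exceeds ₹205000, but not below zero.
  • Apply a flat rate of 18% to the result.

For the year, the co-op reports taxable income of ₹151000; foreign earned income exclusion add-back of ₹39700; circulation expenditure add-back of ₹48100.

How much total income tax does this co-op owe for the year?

₹27945

General income tax:
  ₹70000 × 9% = ₹6300
  ₹81000 × 22% = ₹17820
  → ₹24120

Alternative minimum tax:
  Adjusted income: ₹151000 + ₹39700 + ₹48100 = ₹238800
  Exemption: ₹92000 − 25% × (₹238800 − ₹205000) = ₹92000 − ₹8450 = ₹83550
  Base: ₹238800 − ₹83550 = ₹155250
  ₹155250 × 18% = ₹27945

₹27945 > ₹24120, so the alternative minimum tax is the binding amount.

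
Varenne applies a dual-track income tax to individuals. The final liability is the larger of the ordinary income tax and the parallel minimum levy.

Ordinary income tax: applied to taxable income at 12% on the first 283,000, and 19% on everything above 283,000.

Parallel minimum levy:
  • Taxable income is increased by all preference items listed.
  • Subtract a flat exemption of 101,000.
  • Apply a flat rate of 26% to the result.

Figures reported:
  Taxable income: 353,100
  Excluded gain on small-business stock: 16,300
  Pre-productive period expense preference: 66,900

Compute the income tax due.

87,178

Ordinary income tax:
  283,000 × 12% = 33,960
  70,100 × 19% = 13,319
  → 47,279

Parallel minimum levy:
  Adjusted income: 353,100 + 16,300 + 66,900 = 436,300
  Less exemption 101,000 → base 335,300
  335,300 × 26% = 87,178

87,178 > 47,279, so the parallel minimum levy is the binding amount.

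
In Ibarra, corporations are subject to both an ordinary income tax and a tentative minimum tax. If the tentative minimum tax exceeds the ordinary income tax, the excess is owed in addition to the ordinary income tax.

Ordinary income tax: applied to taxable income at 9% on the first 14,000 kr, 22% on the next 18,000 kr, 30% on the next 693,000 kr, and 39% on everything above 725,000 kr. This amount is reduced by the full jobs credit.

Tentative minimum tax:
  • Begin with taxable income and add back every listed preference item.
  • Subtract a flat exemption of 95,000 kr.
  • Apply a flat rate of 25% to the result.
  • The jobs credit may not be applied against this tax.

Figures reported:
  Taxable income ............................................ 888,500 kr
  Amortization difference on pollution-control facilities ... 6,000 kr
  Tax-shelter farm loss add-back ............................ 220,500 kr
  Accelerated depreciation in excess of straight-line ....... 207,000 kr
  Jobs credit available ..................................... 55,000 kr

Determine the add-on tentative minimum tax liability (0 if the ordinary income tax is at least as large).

Tentative minimum tax:
  Adjusted income: 888,500 kr + 6,000 kr + 220,500 kr + 207,000 kr = 1,322,000 kr
  Less exemption 95,000 kr → base 1,227,000 kr
  1,227,000 kr × 25% = 306,750 kr

Ordinary income tax:
  14,000 kr × 9% = 1,260 kr
  18,000 kr × 22% = 3,960 kr
  693,000 kr × 30% = 207,900 kr
  163,500 kr × 39% = 63,765 kr
  → 276,885 kr
  Less jobs credit 55,000 kr → 221,885 kr

Excess of tentative minimum tax over ordinary income tax: 306,750 kr − 221,885 kr = 84,865 kr.

84,865 kr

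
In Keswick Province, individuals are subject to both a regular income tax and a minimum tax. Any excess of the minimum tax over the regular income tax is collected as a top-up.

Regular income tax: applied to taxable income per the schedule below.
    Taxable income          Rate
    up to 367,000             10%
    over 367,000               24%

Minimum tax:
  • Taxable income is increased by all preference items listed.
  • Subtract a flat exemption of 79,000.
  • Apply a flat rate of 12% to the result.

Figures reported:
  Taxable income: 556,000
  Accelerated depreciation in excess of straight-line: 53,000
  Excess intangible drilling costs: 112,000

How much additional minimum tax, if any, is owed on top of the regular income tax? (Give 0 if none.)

0

Regular income tax:
  367,000 × 10% = 36,700
  189,000 × 24% = 45,360
  → 82,060

Minimum tax:
  Adjusted income: 556,000 + 53,000 + 112,000 = 721,000
  Less exemption 79,000 → base 642,000
  642,000 × 12% = 77,040

77,040 ≤ 82,060, so no add-on is due.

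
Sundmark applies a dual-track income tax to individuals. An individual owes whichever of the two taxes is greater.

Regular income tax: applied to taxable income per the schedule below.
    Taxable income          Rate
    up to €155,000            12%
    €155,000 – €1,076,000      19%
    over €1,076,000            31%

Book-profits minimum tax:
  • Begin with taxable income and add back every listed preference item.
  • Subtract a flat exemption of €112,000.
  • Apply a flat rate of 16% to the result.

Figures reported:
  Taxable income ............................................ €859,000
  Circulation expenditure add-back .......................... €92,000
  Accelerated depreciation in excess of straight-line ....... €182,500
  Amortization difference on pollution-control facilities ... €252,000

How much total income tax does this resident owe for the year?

€203,760

Book-profits minimum tax:
  Adjusted income: €859,000 + €92,000 + €182,500 + €252,000 = €1,385,500
  Less exemption €112,000 → base €1,273,500
  €1,273,500 × 16% = €203,760

Regular income tax:
  €155,000 × 12% = €18,600
  €704,000 × 19% = €133,760
  → €152,360

€203,760 > €152,360, so the book-profits minimum tax is the binding amount.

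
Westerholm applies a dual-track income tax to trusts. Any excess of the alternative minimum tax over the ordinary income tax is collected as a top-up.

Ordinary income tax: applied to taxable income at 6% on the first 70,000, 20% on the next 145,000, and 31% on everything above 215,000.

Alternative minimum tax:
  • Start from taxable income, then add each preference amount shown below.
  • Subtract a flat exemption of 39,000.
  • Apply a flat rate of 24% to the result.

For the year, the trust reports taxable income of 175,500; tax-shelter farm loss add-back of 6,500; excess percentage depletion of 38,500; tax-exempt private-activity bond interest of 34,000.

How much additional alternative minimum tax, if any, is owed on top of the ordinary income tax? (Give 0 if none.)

26,420

Ordinary income tax:
  70,000 × 6% = 4,200
  105,500 × 20% = 21,100
  → 25,300

Alternative minimum tax:
  Adjusted income: 175,500 + 6,500 + 38,500 + 34,000 = 254,500
  Less exemption 39,000 → base 215,500
  215,500 × 24% = 51,720

Excess of alternative minimum tax over ordinary income tax: 51,720 − 25,300 = 26,420.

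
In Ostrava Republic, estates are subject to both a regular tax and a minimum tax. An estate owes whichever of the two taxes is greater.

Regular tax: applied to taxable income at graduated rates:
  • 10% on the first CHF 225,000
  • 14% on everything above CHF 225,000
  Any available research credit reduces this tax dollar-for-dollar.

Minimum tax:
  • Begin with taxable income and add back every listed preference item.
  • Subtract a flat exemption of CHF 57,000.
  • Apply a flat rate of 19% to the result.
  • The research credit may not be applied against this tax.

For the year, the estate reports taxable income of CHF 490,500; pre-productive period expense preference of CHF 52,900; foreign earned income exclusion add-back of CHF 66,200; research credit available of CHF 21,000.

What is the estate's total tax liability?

CHF 104,994

Regular tax:
  CHF 225,000 × 10% = CHF 22,500
  CHF 265,500 × 14% = CHF 37,170
  → CHF 59,670
  Less research credit CHF 21,000 → CHF 38,670

Minimum tax:
  Adjusted income: CHF 490,500 + CHF 52,900 + CHF 66,200 = CHF 609,600
  Less exemption CHF 57,000 → base CHF 552,600
  CHF 552,600 × 19% = CHF 104,994

CHF 104,994 > CHF 38,670, so the minimum tax is the binding amount.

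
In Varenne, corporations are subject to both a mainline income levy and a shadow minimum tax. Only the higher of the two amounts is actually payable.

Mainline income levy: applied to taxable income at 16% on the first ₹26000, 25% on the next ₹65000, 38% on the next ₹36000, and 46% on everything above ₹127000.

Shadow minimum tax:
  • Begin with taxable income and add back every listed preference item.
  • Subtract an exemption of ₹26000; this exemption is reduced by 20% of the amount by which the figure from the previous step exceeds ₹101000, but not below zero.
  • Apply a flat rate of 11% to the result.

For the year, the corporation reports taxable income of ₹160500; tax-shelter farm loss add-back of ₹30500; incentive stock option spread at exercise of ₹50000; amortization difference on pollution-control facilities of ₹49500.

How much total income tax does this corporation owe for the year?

Shadow minimum tax:
  Adjusted income: ₹160500 + ₹30500 + ₹50000 + ₹49500 = ₹290500
  Exemption: 20% × (₹290500 − ₹101000) = ₹37900 ≥ ₹26000, so the exemption is fully phased out
  Base: ₹290500 − ₹0 = ₹290500
  ₹290500 × 11% = ₹31955

Mainline income levy:
  ₹26000 × 16% = ₹4160
  ₹65000 × 25% = ₹16250
  ₹36000 × 38% = ₹13680
  ₹33500 × 46% = ₹15410
  → ₹49500

₹49500 > ₹31955, so the mainline income levy governs.

₹49500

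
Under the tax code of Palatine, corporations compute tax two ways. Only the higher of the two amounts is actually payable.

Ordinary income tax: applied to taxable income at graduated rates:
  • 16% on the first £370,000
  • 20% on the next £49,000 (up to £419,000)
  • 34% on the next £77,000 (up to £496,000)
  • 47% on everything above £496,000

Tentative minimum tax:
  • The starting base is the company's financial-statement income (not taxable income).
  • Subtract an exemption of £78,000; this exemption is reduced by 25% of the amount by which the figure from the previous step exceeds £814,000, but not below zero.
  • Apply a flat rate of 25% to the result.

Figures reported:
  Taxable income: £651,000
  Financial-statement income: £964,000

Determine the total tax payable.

Tentative minimum tax:
  Base (financial-statement income): £964,000
  Exemption: £78,000 − 25% × (£964,000 − £814,000) = £78,000 − £37,500 = £40,500
  Base: £964,000 − £40,500 = £923,500
  £923,500 × 25% = £230,875

Ordinary income tax:
  £370,000 × 16% = £59,200
  £49,000 × 20% = £9,800
  £77,000 × 34% = £26,180
  £155,000 × 47% = £72,850
  → £168,030

£230,875 > £168,030, so the tentative minimum tax is the binding amount.

£230,875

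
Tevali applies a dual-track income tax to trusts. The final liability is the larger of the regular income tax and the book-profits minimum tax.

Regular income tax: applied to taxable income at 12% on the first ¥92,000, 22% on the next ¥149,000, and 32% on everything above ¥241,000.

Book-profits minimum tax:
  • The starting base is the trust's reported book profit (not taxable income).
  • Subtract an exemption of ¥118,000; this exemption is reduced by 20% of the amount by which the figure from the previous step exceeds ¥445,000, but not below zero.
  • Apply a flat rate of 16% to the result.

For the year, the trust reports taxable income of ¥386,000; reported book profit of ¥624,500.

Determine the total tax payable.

¥90,220

Book-profits minimum tax:
  Base (reported book profit): ¥624,500
  Exemption: ¥118,000 − 20% × (¥624,500 − ¥445,000) = ¥118,000 − ¥35,900 = ¥82,100
  Base: ¥624,500 − ¥82,100 = ¥542,400
  ¥542,400 × 16% = ¥86,784

Regular income tax:
  ¥92,000 × 12% = ¥11,040
  ¥149,000 × 22% = ¥32,780
  ¥145,000 × 32% = ¥46,400
  → ¥90,220

¥90,220 > ¥86,784, so the regular income tax governs.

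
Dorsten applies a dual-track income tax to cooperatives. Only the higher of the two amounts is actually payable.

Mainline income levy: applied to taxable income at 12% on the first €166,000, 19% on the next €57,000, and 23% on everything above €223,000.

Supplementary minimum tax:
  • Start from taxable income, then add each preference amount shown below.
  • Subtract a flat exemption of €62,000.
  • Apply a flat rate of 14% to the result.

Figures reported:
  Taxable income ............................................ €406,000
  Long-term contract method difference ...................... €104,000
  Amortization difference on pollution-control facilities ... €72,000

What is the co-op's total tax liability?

€72,840

Supplementary minimum tax:
  Adjusted income: €406,000 + €104,000 + €72,000 = €582,000
  Less exemption €62,000 → base €520,000
  €520,000 × 14% = €72,800

Mainline income levy:
  €166,000 × 12% = €19,920
  €57,000 × 19% = €10,830
  €183,000 × 23% = €42,090
  → €72,840

€72,840 > €72,800, so the mainline income levy governs.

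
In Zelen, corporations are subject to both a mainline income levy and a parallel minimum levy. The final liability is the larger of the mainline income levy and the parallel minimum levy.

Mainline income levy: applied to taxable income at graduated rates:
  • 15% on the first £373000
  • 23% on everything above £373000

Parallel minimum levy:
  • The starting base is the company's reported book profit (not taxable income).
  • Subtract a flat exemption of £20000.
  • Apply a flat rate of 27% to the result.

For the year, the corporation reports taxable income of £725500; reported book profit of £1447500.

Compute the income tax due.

£385425

Mainline income levy:
  £373000 × 15% = £55950
  £352500 × 23% = £81075
  → £137025

Parallel minimum levy:
  Base (reported book profit): £1447500
  Less exemption £20000 → base £1427500
  £1427500 × 27% = £385425

£385425 > £137025, so the parallel minimum levy is the binding amount.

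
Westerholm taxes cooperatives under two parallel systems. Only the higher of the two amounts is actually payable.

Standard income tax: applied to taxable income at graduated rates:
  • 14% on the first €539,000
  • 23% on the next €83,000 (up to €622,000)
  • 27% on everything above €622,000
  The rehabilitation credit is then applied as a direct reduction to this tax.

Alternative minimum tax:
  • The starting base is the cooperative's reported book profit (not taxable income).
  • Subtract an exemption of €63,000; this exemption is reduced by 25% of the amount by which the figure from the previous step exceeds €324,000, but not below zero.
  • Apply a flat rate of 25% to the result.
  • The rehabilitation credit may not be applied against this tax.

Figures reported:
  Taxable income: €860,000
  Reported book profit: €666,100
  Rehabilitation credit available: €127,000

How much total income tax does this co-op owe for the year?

€166,525

Alternative minimum tax:
  Base (reported book profit): €666,100
  Exemption: 25% × (€666,100 − €324,000) = €85,525 ≥ €63,000, so the exemption is fully phased out
  Base: €666,100 − €0 = €666,100
  €666,100 × 25% = €166,525

Standard income tax:
  €539,000 × 14% = €75,460
  €83,000 × 23% = €19,090
  €238,000 × 27% = €64,260
  → €158,810
  Less rehabilitation credit €127,000 → €31,810

€166,525 > €31,810, so the alternative minimum tax is the binding amount.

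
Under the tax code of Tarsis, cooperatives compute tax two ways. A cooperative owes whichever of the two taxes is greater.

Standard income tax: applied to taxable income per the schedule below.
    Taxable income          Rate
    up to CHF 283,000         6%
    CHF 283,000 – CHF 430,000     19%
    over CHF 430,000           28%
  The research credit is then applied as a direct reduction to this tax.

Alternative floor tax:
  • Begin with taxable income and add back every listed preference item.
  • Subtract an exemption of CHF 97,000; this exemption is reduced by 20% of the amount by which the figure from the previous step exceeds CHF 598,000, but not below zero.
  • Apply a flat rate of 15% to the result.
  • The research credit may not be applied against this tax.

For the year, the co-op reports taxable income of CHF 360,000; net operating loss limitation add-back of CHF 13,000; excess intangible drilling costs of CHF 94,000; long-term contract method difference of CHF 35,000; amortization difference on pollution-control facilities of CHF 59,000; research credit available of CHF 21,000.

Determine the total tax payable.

Standard income tax:
  CHF 283,000 × 6% = CHF 16,980
  CHF 77,000 × 19% = CHF 14,630
  → CHF 31,610
  Less research credit CHF 21,000 → CHF 10,610

Alternative floor tax:
  Adjusted income: CHF 360,000 + CHF 13,000 + CHF 94,000 + CHF 35,000 + CHF 59,000 = CHF 561,000
  Exemption: CHF 561,000 ≤ CHF 598,000, so full CHF 97,000 applies
  Base: CHF 561,000 − CHF 97,000 = CHF 464,000
  CHF 464,000 × 15% = CHF 69,600

CHF 69,600 > CHF 10,610, so the alternative floor tax is the binding amount.

CHF 69,600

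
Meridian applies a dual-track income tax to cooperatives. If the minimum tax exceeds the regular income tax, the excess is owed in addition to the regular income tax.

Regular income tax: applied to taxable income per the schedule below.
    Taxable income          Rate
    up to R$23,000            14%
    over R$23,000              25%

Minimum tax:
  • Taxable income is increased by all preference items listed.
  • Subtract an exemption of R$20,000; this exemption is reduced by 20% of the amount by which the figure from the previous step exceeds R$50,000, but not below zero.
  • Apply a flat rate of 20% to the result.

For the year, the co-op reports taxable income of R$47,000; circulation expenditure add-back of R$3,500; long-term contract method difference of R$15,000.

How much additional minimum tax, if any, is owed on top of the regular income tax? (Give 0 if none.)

R$500

Regular income tax:
  R$23,000 × 14% = R$3,220
  R$24,000 × 25% = R$6,000
  → R$9,220

Minimum tax:
  Adjusted income: R$47,000 + R$3,500 + R$15,000 = R$65,500
  Exemption: R$20,000 − 20% × (R$65,500 − R$50,000) = R$20,000 − R$3,100 = R$16,900
  Base: R$65,500 − R$16,900 = R$48,600
  R$48,600 × 20% = R$9,720

Excess of minimum tax over regular income tax: R$9,720 − R$9,220 = R$500.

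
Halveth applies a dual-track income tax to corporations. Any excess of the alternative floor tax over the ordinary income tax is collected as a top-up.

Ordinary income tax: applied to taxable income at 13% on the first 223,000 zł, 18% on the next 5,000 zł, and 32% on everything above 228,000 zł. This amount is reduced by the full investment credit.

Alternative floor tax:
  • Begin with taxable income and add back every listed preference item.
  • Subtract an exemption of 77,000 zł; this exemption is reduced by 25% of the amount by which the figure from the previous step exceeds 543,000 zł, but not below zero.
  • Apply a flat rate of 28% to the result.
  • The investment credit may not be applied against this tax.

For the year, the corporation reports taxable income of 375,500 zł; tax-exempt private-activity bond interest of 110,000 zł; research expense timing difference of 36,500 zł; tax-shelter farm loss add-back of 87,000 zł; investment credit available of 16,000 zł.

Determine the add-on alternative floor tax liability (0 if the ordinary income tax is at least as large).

Ordinary income tax:
  223,000 zł × 13% = 28,990 zł
  5,000 zł × 18% = 900 zł
  147,500 zł × 32% = 47,200 zł
  → 77,090 zł
  Less investment credit 16,000 zł → 61,090 zł

Alternative floor tax:
  Adjusted income: 375,500 zł + 110,000 zł + 36,500 zł + 87,000 zł = 609,000 zł
  Exemption: 77,000 zł − 25% × (609,000 zł − 543,000 zł) = 77,000 zł − 16,500 zł = 60,500 zł
  Base: 609,000 zł − 60,500 zł = 548,500 zł
  548,500 zł × 28% = 153,580 zł

Excess of alternative floor tax over ordinary income tax: 153,580 zł − 61,090 zł = 92,490 zł.

92,490 zł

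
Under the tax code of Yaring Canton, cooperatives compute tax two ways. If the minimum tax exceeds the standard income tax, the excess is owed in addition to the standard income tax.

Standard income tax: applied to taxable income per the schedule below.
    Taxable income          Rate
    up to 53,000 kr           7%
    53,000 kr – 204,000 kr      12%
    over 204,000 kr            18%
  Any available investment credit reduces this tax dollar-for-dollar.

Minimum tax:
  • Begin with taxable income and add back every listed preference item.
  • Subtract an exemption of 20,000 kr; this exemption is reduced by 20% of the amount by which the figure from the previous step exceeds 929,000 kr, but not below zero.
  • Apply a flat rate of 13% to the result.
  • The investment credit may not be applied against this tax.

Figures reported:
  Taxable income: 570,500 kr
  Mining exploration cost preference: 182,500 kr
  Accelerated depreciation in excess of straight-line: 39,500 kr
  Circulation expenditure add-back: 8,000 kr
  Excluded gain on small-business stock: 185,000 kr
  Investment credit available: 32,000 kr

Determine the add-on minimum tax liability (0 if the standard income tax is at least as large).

Standard income tax:
  53,000 kr × 7% = 3,710 kr
  151,000 kr × 12% = 18,120 kr
  366,500 kr × 18% = 65,970 kr
  → 87,800 kr
  Less investment credit 32,000 kr → 55,800 kr

Minimum tax:
  Adjusted income: 570,500 kr + 182,500 kr + 39,500 kr + 8,000 kr + 185,000 kr = 985,500 kr
  Exemption: 20,000 kr − 20% × (985,500 kr − 929,000 kr) = 20,000 kr − 11,300 kr = 8,700 kr
  Base: 985,500 kr − 8,700 kr = 976,800 kr
  976,800 kr × 13% = 126,984 kr

Excess of minimum tax over standard income tax: 126,984 kr − 55,800 kr = 71,184 kr.

71,184 kr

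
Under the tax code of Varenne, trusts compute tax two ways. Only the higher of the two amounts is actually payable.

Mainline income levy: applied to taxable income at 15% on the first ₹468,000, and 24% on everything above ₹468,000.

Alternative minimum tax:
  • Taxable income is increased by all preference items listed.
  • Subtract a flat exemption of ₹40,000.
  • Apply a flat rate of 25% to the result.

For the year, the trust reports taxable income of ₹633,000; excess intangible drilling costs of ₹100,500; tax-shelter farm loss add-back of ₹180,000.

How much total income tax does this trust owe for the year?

₹218,375

Mainline income levy:
  ₹468,000 × 15% = ₹70,200
  ₹165,000 × 24% = ₹39,600
  → ₹109,800

Alternative minimum tax:
  Adjusted income: ₹633,000 + ₹100,500 + ₹180,000 = ₹913,500
  Less exemption ₹40,000 → base ₹873,500
  ₹873,500 × 25% = ₹218,375

₹218,375 > ₹109,800, so the alternative minimum tax is the binding amount.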